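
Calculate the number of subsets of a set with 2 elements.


The set has 2 elements.
The power set contains all possible subsets.
|P(A)| = 2^|A| = 2^2 = 4

4


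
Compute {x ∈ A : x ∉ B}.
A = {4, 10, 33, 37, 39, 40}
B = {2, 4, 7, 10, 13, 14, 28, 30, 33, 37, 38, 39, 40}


Set A = {4, 10, 33, 37, 39, 40}
Set B = {2, 4, 7, 10, 13, 14, 28, 30, 33, 37, 38, 39, 40}
Check each element of A against B:
4 ∈ B, 10 ∈ B, 33 ∈ B, 37 ∈ B, 39 ∈ B, 40 ∈ B
Elements of A not in B: {}

{}


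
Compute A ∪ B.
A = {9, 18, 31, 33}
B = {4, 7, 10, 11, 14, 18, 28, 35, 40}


Set A = {9, 18, 31, 33}
Set B = {4, 7, 10, 11, 14, 18, 28, 35, 40}
A ∪ B includes all elements in either set.
Elements from A: {9, 18, 31, 33}
Elements from B not already included: {4, 7, 10, 11, 14, 28, 35, 40}
A ∪ B = {4, 7, 9, 10, 11, 14, 18, 28, 31, 33, 35, 40}

{4, 7, 9, 10, 11, 14, 18, 28, 31, 33, 35, 40}


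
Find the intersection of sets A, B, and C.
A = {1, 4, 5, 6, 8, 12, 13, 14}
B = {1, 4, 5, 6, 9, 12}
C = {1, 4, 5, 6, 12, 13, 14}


Set A = {1, 4, 5, 6, 8, 12, 13, 14}
Set B = {1, 4, 5, 6, 9, 12}
Set C = {1, 4, 5, 6, 12, 13, 14}
First, A ∩ B = {1, 4, 5, 6, 12}
Then, (A ∩ B) ∩ C = {1, 4, 5, 6, 12}

{1, 4, 5, 6, 12}


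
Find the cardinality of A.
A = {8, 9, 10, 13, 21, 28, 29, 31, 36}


Set A = {8, 9, 10, 13, 21, 28, 29, 31, 36}
Listing elements: 8, 9, 10, 13, 21, 28, 29, 31, 36
Counting: 9 elements
|A| = 9

9


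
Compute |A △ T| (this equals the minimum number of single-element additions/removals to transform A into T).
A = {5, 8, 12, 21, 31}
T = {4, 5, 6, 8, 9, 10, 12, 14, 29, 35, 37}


Set A = {5, 8, 12, 21, 31}
Set T = {4, 5, 6, 8, 9, 10, 12, 14, 29, 35, 37}
Elements to remove from A (in A, not in T): {21, 31} → 2 removals
Elements to add to A (in T, not in A): {4, 6, 9, 10, 14, 29, 35, 37} → 8 additions
Total edits = 2 + 8 = 10

10


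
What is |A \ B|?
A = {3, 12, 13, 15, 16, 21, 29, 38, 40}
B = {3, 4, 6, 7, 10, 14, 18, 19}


Set A = {3, 12, 13, 15, 16, 21, 29, 38, 40}
Set B = {3, 4, 6, 7, 10, 14, 18, 19}
A \ B = {12, 13, 15, 16, 21, 29, 38, 40}
|A \ B| = 8

8


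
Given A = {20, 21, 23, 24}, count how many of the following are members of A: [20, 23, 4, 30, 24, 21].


Set A = {20, 21, 23, 24}
Candidates: [20, 23, 4, 30, 24, 21]
Check each candidate:
20 ∈ A, 23 ∈ A, 4 ∉ A, 30 ∉ A, 24 ∈ A, 21 ∈ A
Count of candidates in A: 4

4


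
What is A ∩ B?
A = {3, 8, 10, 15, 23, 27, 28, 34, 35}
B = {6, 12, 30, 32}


Set A = {3, 8, 10, 15, 23, 27, 28, 34, 35}
Set B = {6, 12, 30, 32}
A ∩ B includes only elements in both sets.
Check each element of A against B:
3 ✗, 8 ✗, 10 ✗, 15 ✗, 23 ✗, 27 ✗, 28 ✗, 34 ✗, 35 ✗
A ∩ B = {}

{}


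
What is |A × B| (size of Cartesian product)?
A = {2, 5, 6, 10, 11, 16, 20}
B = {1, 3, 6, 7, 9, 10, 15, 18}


Set A = {2, 5, 6, 10, 11, 16, 20} has 7 elements.
Set B = {1, 3, 6, 7, 9, 10, 15, 18} has 8 elements.
|A × B| = |A| × |B| = 7 × 8 = 56

56


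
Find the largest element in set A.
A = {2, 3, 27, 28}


Set A = {2, 3, 27, 28}
Elements in ascending order: 2, 3, 27, 28
The largest element is 28.

28


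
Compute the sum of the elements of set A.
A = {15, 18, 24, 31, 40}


Set A = {15, 18, 24, 31, 40}
Sum = 15 + 18 + 24 + 31 + 40 = 128

128


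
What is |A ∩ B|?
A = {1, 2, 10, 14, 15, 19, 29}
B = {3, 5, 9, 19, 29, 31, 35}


Set A = {1, 2, 10, 14, 15, 19, 29}
Set B = {3, 5, 9, 19, 29, 31, 35}
A ∩ B = {19, 29}
|A ∩ B| = 2

2


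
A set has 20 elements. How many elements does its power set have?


The set has 20 elements.
The power set contains all possible subsets.
|P(A)| = 2^|A| = 2^20 = 1048576

1048576


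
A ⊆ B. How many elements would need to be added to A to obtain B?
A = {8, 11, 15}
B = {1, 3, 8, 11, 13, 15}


Set A = {8, 11, 15}, |A| = 3
Set B = {1, 3, 8, 11, 13, 15}, |B| = 6
Since A ⊆ B: B \ A = {1, 3, 13}
|B| - |A| = 6 - 3 = 3

3


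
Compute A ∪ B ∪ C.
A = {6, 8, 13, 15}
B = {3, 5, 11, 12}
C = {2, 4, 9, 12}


Set A = {6, 8, 13, 15}
Set B = {3, 5, 11, 12}
Set C = {2, 4, 9, 12}
First, A ∪ B = {3, 5, 6, 8, 11, 12, 13, 15}
Then, (A ∪ B) ∪ C = {2, 3, 4, 5, 6, 8, 9, 11, 12, 13, 15}

{2, 3, 4, 5, 6, 8, 9, 11, 12, 13, 15}


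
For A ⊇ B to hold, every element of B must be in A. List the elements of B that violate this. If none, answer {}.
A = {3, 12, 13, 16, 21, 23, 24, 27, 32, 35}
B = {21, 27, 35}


Set A = {3, 12, 13, 16, 21, 23, 24, 27, 32, 35}
Set B = {21, 27, 35}
Check each element of B against A:
21 ∈ A, 27 ∈ A, 35 ∈ A
Elements of B not in A: {}

{}


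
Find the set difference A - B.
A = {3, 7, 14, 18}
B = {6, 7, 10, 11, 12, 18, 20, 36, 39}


Set A = {3, 7, 14, 18}
Set B = {6, 7, 10, 11, 12, 18, 20, 36, 39}
A \ B includes elements in A that are not in B.
Check each element of A:
3 (not in B, keep), 7 (in B, remove), 14 (not in B, keep), 18 (in B, remove)
A \ B = {3, 14}

{3, 14}


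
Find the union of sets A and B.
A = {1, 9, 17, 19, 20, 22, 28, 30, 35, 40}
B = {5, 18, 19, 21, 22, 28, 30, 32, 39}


Set A = {1, 9, 17, 19, 20, 22, 28, 30, 35, 40}
Set B = {5, 18, 19, 21, 22, 28, 30, 32, 39}
A ∪ B includes all elements in either set.
Elements from A: {1, 9, 17, 19, 20, 22, 28, 30, 35, 40}
Elements from B not already included: {5, 18, 21, 32, 39}
A ∪ B = {1, 5, 9, 17, 18, 19, 20, 21, 22, 28, 30, 32, 35, 39, 40}

{1, 5, 9, 17, 18, 19, 20, 21, 22, 28, 30, 32, 35, 39, 40}


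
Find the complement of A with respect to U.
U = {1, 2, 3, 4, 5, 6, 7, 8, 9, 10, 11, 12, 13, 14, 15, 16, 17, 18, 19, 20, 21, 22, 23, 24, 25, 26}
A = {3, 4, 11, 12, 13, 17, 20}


Universal set U = {1, 2, 3, 4, 5, 6, 7, 8, 9, 10, 11, 12, 13, 14, 15, 16, 17, 18, 19, 20, 21, 22, 23, 24, 25, 26}
Set A = {3, 4, 11, 12, 13, 17, 20}
A' = U \ A = elements in U but not in A
Checking each element of U:
1 (not in A, include), 2 (not in A, include), 3 (in A, exclude), 4 (in A, exclude), 5 (not in A, include), 6 (not in A, include), 7 (not in A, include), 8 (not in A, include), 9 (not in A, include), 10 (not in A, include), 11 (in A, exclude), 12 (in A, exclude), 13 (in A, exclude), 14 (not in A, include), 15 (not in A, include), 16 (not in A, include), 17 (in A, exclude), 18 (not in A, include), 19 (not in A, include), 20 (in A, exclude), 21 (not in A, include), 22 (not in A, include), 23 (not in A, include), 24 (not in A, include), 25 (not in A, include), 26 (not in A, include)
A' = {1, 2, 5, 6, 7, 8, 9, 10, 14, 15, 16, 18, 19, 21, 22, 23, 24, 25, 26}

{1, 2, 5, 6, 7, 8, 9, 10, 14, 15, 16, 18, 19, 21, 22, 23, 24, 25, 26}


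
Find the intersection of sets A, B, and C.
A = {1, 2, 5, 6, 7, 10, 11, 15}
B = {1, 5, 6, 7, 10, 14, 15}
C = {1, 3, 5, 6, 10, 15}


Set A = {1, 2, 5, 6, 7, 10, 11, 15}
Set B = {1, 5, 6, 7, 10, 14, 15}
Set C = {1, 3, 5, 6, 10, 15}
First, A ∩ B = {1, 5, 6, 7, 10, 15}
Then, (A ∩ B) ∩ C = {1, 5, 6, 10, 15}

{1, 5, 6, 10, 15}


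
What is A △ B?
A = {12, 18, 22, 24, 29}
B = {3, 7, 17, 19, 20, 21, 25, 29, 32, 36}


Set A = {12, 18, 22, 24, 29}
Set B = {3, 7, 17, 19, 20, 21, 25, 29, 32, 36}
A △ B = (A \ B) ∪ (B \ A)
Elements in A but not B: {12, 18, 22, 24}
Elements in B but not A: {3, 7, 17, 19, 20, 21, 25, 32, 36}
A △ B = {3, 7, 12, 17, 18, 19, 20, 21, 22, 24, 25, 32, 36}

{3, 7, 12, 17, 18, 19, 20, 21, 22, 24, 25, 32, 36}


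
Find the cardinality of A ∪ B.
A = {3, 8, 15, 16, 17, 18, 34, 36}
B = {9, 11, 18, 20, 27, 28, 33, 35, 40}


Set A = {3, 8, 15, 16, 17, 18, 34, 36}, |A| = 8
Set B = {9, 11, 18, 20, 27, 28, 33, 35, 40}, |B| = 9
A ∩ B = {18}, |A ∩ B| = 1
|A ∪ B| = |A| + |B| - |A ∩ B| = 8 + 9 - 1 = 16

16


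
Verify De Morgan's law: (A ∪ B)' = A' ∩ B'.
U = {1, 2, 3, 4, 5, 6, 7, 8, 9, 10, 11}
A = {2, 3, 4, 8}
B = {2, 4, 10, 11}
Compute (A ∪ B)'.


U = {1, 2, 3, 4, 5, 6, 7, 8, 9, 10, 11}
A = {2, 3, 4, 8}, B = {2, 4, 10, 11}
A ∪ B = {2, 3, 4, 8, 10, 11}
(A ∪ B)' = U \ (A ∪ B) = {1, 5, 6, 7, 9}
Verification via A' ∩ B': A' = {1, 5, 6, 7, 9, 10, 11}, B' = {1, 3, 5, 6, 7, 8, 9}
A' ∩ B' = {1, 5, 6, 7, 9} ✓

{1, 5, 6, 7, 9}


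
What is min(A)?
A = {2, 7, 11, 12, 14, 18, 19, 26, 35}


Set A = {2, 7, 11, 12, 14, 18, 19, 26, 35}
Elements in ascending order: 2, 7, 11, 12, 14, 18, 19, 26, 35
The smallest element is 2.

2


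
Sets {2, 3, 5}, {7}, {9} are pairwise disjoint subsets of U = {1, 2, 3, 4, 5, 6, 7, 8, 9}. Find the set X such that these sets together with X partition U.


U = {1, 2, 3, 4, 5, 6, 7, 8, 9}
Shown blocks: {2, 3, 5}, {7}, {9}
A partition's blocks are pairwise disjoint and cover U, so the missing block = U \ (union of shown blocks).
Union of shown blocks: {2, 3, 5, 7, 9}
Missing block = U \ (union) = {1, 4, 6, 8}

{1, 4, 6, 8}


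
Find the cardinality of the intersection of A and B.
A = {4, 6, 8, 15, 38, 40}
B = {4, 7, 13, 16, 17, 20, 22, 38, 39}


Set A = {4, 6, 8, 15, 38, 40}
Set B = {4, 7, 13, 16, 17, 20, 22, 38, 39}
A ∩ B = {4, 38}
|A ∩ B| = 2

2


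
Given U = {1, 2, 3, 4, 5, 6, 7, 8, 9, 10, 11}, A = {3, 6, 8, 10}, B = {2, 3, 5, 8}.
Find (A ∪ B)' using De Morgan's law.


U = {1, 2, 3, 4, 5, 6, 7, 8, 9, 10, 11}
A = {3, 6, 8, 10}, B = {2, 3, 5, 8}
A ∪ B = {2, 3, 5, 6, 8, 10}
(A ∪ B)' = U \ (A ∪ B) = {1, 4, 7, 9, 11}
Verification via A' ∩ B': A' = {1, 2, 4, 5, 7, 9, 11}, B' = {1, 4, 6, 7, 9, 10, 11}
A' ∩ B' = {1, 4, 7, 9, 11} ✓

{1, 4, 7, 9, 11}


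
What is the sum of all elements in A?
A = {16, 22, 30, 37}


Set A = {16, 22, 30, 37}
Sum = 16 + 22 + 30 + 37 = 105

105


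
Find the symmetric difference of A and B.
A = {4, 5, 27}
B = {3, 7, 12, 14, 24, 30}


Set A = {4, 5, 27}
Set B = {3, 7, 12, 14, 24, 30}
A △ B = (A \ B) ∪ (B \ A)
Elements in A but not B: {4, 5, 27}
Elements in B but not A: {3, 7, 12, 14, 24, 30}
A △ B = {3, 4, 5, 7, 12, 14, 24, 27, 30}

{3, 4, 5, 7, 12, 14, 24, 27, 30}


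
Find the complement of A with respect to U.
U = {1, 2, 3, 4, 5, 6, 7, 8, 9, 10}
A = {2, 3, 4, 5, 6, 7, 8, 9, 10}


Universal set U = {1, 2, 3, 4, 5, 6, 7, 8, 9, 10}
Set A = {2, 3, 4, 5, 6, 7, 8, 9, 10}
A' = U \ A = elements in U but not in A
Checking each element of U:
1 (not in A, include), 2 (in A, exclude), 3 (in A, exclude), 4 (in A, exclude), 5 (in A, exclude), 6 (in A, exclude), 7 (in A, exclude), 8 (in A, exclude), 9 (in A, exclude), 10 (in A, exclude)
A' = {1}

{1}


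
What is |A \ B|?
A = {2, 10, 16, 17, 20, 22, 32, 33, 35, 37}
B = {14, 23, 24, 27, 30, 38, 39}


Set A = {2, 10, 16, 17, 20, 22, 32, 33, 35, 37}
Set B = {14, 23, 24, 27, 30, 38, 39}
A \ B = {2, 10, 16, 17, 20, 22, 32, 33, 35, 37}
|A \ B| = 10

10


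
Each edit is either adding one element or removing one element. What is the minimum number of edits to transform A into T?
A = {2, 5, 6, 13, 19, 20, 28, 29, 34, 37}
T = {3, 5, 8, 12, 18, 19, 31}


Set A = {2, 5, 6, 13, 19, 20, 28, 29, 34, 37}
Set T = {3, 5, 8, 12, 18, 19, 31}
Elements to remove from A (in A, not in T): {2, 6, 13, 20, 28, 29, 34, 37} → 8 removals
Elements to add to A (in T, not in A): {3, 8, 12, 18, 31} → 5 additions
Total edits = 8 + 5 = 13

13


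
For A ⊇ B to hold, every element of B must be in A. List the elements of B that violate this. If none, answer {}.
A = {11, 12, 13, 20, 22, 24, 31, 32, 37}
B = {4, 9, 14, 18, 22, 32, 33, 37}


Set A = {11, 12, 13, 20, 22, 24, 31, 32, 37}
Set B = {4, 9, 14, 18, 22, 32, 33, 37}
Check each element of B against A:
4 ∉ A (include), 9 ∉ A (include), 14 ∉ A (include), 18 ∉ A (include), 22 ∈ A, 32 ∈ A, 33 ∉ A (include), 37 ∈ A
Elements of B not in A: {4, 9, 14, 18, 33}

{4, 9, 14, 18, 33}


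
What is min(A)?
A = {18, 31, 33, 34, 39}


Set A = {18, 31, 33, 34, 39}
Elements in ascending order: 18, 31, 33, 34, 39
The smallest element is 18.

18


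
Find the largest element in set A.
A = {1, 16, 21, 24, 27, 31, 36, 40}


Set A = {1, 16, 21, 24, 27, 31, 36, 40}
Elements in ascending order: 1, 16, 21, 24, 27, 31, 36, 40
The largest element is 40.

40


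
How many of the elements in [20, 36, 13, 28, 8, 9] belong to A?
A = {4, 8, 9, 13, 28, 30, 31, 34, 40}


Set A = {4, 8, 9, 13, 28, 30, 31, 34, 40}
Candidates: [20, 36, 13, 28, 8, 9]
Check each candidate:
20 ∉ A, 36 ∉ A, 13 ∈ A, 28 ∈ A, 8 ∈ A, 9 ∈ A
Count of candidates in A: 4

4


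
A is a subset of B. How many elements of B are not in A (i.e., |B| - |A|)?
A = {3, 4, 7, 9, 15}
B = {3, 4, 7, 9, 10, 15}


Set A = {3, 4, 7, 9, 15}, |A| = 5
Set B = {3, 4, 7, 9, 10, 15}, |B| = 6
Since A ⊆ B: B \ A = {10}
|B| - |A| = 6 - 5 = 1

1


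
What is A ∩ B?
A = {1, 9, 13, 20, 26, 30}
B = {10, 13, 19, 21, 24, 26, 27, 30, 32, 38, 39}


Set A = {1, 9, 13, 20, 26, 30}
Set B = {10, 13, 19, 21, 24, 26, 27, 30, 32, 38, 39}
A ∩ B includes only elements in both sets.
Check each element of A against B:
1 ✗, 9 ✗, 13 ✓, 20 ✗, 26 ✓, 30 ✓
A ∩ B = {13, 26, 30}

{13, 26, 30}


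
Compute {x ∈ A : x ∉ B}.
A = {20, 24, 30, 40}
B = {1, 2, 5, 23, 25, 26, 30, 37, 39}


Set A = {20, 24, 30, 40}
Set B = {1, 2, 5, 23, 25, 26, 30, 37, 39}
Check each element of A against B:
20 ∉ B (include), 24 ∉ B (include), 30 ∈ B, 40 ∉ B (include)
Elements of A not in B: {20, 24, 40}

{20, 24, 40}


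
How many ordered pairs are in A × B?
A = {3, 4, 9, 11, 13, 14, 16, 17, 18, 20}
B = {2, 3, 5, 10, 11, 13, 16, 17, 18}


Set A = {3, 4, 9, 11, 13, 14, 16, 17, 18, 20} has 10 elements.
Set B = {2, 3, 5, 10, 11, 13, 16, 17, 18} has 9 elements.
|A × B| = |A| × |B| = 10 × 9 = 90

90


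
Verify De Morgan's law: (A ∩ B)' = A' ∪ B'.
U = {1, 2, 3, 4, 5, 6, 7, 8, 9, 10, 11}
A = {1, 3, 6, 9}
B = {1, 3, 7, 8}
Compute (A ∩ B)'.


U = {1, 2, 3, 4, 5, 6, 7, 8, 9, 10, 11}
A = {1, 3, 6, 9}, B = {1, 3, 7, 8}
A ∩ B = {1, 3}
(A ∩ B)' = U \ (A ∩ B) = {2, 4, 5, 6, 7, 8, 9, 10, 11}
Verification via A' ∪ B': A' = {2, 4, 5, 7, 8, 10, 11}, B' = {2, 4, 5, 6, 9, 10, 11}
A' ∪ B' = {2, 4, 5, 6, 7, 8, 9, 10, 11} ✓

{2, 4, 5, 6, 7, 8, 9, 10, 11}


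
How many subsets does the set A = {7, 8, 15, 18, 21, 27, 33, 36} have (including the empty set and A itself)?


Set A = {7, 8, 15, 18, 21, 27, 33, 36}
|A| = 8
The power set P(A) contains all subsets of A.
|P(A)| = 2^|A| = 2^8 = 256

256


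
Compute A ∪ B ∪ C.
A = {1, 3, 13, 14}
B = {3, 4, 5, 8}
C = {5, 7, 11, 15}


Set A = {1, 3, 13, 14}
Set B = {3, 4, 5, 8}
Set C = {5, 7, 11, 15}
First, A ∪ B = {1, 3, 4, 5, 8, 13, 14}
Then, (A ∪ B) ∪ C = {1, 3, 4, 5, 7, 8, 11, 13, 14, 15}

{1, 3, 4, 5, 7, 8, 11, 13, 14, 15}


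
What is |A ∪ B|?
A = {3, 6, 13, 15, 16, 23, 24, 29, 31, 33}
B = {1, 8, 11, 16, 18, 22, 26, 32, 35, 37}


Set A = {3, 6, 13, 15, 16, 23, 24, 29, 31, 33}, |A| = 10
Set B = {1, 8, 11, 16, 18, 22, 26, 32, 35, 37}, |B| = 10
A ∩ B = {16}, |A ∩ B| = 1
|A ∪ B| = |A| + |B| - |A ∩ B| = 10 + 10 - 1 = 19

19


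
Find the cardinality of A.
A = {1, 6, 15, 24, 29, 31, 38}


Set A = {1, 6, 15, 24, 29, 31, 38}
Listing elements: 1, 6, 15, 24, 29, 31, 38
Counting: 7 elements
|A| = 7

7


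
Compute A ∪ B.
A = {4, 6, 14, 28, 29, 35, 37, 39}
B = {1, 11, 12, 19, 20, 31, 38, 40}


Set A = {4, 6, 14, 28, 29, 35, 37, 39}
Set B = {1, 11, 12, 19, 20, 31, 38, 40}
A ∪ B includes all elements in either set.
Elements from A: {4, 6, 14, 28, 29, 35, 37, 39}
Elements from B not already included: {1, 11, 12, 19, 20, 31, 38, 40}
A ∪ B = {1, 4, 6, 11, 12, 14, 19, 20, 28, 29, 31, 35, 37, 38, 39, 40}

{1, 4, 6, 11, 12, 14, 19, 20, 28, 29, 31, 35, 37, 38, 39, 40}


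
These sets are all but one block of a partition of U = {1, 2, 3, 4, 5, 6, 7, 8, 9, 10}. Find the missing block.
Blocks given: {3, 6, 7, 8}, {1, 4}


U = {1, 2, 3, 4, 5, 6, 7, 8, 9, 10}
Shown blocks: {3, 6, 7, 8}, {1, 4}
A partition's blocks are pairwise disjoint and cover U, so the missing block = U \ (union of shown blocks).
Union of shown blocks: {1, 3, 4, 6, 7, 8}
Missing block = U \ (union) = {2, 5, 9, 10}

{2, 5, 9, 10}


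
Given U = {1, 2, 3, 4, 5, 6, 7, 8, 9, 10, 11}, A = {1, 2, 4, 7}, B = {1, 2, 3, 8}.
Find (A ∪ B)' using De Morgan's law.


U = {1, 2, 3, 4, 5, 6, 7, 8, 9, 10, 11}
A = {1, 2, 4, 7}, B = {1, 2, 3, 8}
A ∪ B = {1, 2, 3, 4, 7, 8}
(A ∪ B)' = U \ (A ∪ B) = {5, 6, 9, 10, 11}
Verification via A' ∩ B': A' = {3, 5, 6, 8, 9, 10, 11}, B' = {4, 5, 6, 7, 9, 10, 11}
A' ∩ B' = {5, 6, 9, 10, 11} ✓

{5, 6, 9, 10, 11}


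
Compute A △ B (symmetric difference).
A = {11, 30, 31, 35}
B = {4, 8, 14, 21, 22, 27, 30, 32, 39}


Set A = {11, 30, 31, 35}
Set B = {4, 8, 14, 21, 22, 27, 30, 32, 39}
A △ B = (A \ B) ∪ (B \ A)
Elements in A but not B: {11, 31, 35}
Elements in B but not A: {4, 8, 14, 21, 22, 27, 32, 39}
A △ B = {4, 8, 11, 14, 21, 22, 27, 31, 32, 35, 39}

{4, 8, 11, 14, 21, 22, 27, 31, 32, 35, 39}


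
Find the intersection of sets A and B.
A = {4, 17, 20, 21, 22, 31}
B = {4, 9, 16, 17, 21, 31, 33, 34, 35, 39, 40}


Set A = {4, 17, 20, 21, 22, 31}
Set B = {4, 9, 16, 17, 21, 31, 33, 34, 35, 39, 40}
A ∩ B includes only elements in both sets.
Check each element of A against B:
4 ✓, 17 ✓, 20 ✗, 21 ✓, 22 ✗, 31 ✓
A ∩ B = {4, 17, 21, 31}

{4, 17, 21, 31}


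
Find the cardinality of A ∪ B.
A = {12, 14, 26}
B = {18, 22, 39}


Set A = {12, 14, 26}, |A| = 3
Set B = {18, 22, 39}, |B| = 3
A ∩ B = {}, |A ∩ B| = 0
|A ∪ B| = |A| + |B| - |A ∩ B| = 3 + 3 - 0 = 6

6


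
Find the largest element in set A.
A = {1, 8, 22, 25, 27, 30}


Set A = {1, 8, 22, 25, 27, 30}
Elements in ascending order: 1, 8, 22, 25, 27, 30
The largest element is 30.

30


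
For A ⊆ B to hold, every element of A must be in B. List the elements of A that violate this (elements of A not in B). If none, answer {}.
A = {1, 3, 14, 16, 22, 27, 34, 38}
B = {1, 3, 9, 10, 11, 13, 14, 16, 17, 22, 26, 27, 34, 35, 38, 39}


Set A = {1, 3, 14, 16, 22, 27, 34, 38}
Set B = {1, 3, 9, 10, 11, 13, 14, 16, 17, 22, 26, 27, 34, 35, 38, 39}
Check each element of A against B:
1 ∈ B, 3 ∈ B, 14 ∈ B, 16 ∈ B, 22 ∈ B, 27 ∈ B, 34 ∈ B, 38 ∈ B
Elements of A not in B: {}

{}


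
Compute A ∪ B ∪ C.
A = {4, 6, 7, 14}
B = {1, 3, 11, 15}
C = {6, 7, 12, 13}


Set A = {4, 6, 7, 14}
Set B = {1, 3, 11, 15}
Set C = {6, 7, 12, 13}
First, A ∪ B = {1, 3, 4, 6, 7, 11, 14, 15}
Then, (A ∪ B) ∪ C = {1, 3, 4, 6, 7, 11, 12, 13, 14, 15}

{1, 3, 4, 6, 7, 11, 12, 13, 14, 15}


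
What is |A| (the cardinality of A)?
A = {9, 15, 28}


Set A = {9, 15, 28}
Listing elements: 9, 15, 28
Counting: 3 elements
|A| = 3

3


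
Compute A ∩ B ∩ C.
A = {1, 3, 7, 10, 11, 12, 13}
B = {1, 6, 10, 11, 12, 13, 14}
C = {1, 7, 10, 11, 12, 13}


Set A = {1, 3, 7, 10, 11, 12, 13}
Set B = {1, 6, 10, 11, 12, 13, 14}
Set C = {1, 7, 10, 11, 12, 13}
First, A ∩ B = {1, 10, 11, 12, 13}
Then, (A ∩ B) ∩ C = {1, 10, 11, 12, 13}

{1, 10, 11, 12, 13}


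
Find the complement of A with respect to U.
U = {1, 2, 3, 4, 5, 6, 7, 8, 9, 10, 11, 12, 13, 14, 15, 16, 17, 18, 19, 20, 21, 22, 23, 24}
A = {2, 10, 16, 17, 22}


Universal set U = {1, 2, 3, 4, 5, 6, 7, 8, 9, 10, 11, 12, 13, 14, 15, 16, 17, 18, 19, 20, 21, 22, 23, 24}
Set A = {2, 10, 16, 17, 22}
A' = U \ A = elements in U but not in A
Checking each element of U:
1 (not in A, include), 2 (in A, exclude), 3 (not in A, include), 4 (not in A, include), 5 (not in A, include), 6 (not in A, include), 7 (not in A, include), 8 (not in A, include), 9 (not in A, include), 10 (in A, exclude), 11 (not in A, include), 12 (not in A, include), 13 (not in A, include), 14 (not in A, include), 15 (not in A, include), 16 (in A, exclude), 17 (in A, exclude), 18 (not in A, include), 19 (not in A, include), 20 (not in A, include), 21 (not in A, include), 22 (in A, exclude), 23 (not in A, include), 24 (not in A, include)
A' = {1, 3, 4, 5, 6, 7, 8, 9, 11, 12, 13, 14, 15, 18, 19, 20, 21, 23, 24}

{1, 3, 4, 5, 6, 7, 8, 9, 11, 12, 13, 14, 15, 18, 19, 20, 21, 23, 24}


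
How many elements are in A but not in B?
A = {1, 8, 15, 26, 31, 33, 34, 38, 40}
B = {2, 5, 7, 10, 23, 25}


Set A = {1, 8, 15, 26, 31, 33, 34, 38, 40}
Set B = {2, 5, 7, 10, 23, 25}
A \ B = {1, 8, 15, 26, 31, 33, 34, 38, 40}
|A \ B| = 9

9


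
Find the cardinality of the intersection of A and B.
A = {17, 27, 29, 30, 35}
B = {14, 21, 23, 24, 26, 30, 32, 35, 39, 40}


Set A = {17, 27, 29, 30, 35}
Set B = {14, 21, 23, 24, 26, 30, 32, 35, 39, 40}
A ∩ B = {30, 35}
|A ∩ B| = 2

2


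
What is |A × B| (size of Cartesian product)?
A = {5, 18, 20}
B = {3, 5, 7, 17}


Set A = {5, 18, 20} has 3 elements.
Set B = {3, 5, 7, 17} has 4 elements.
|A × B| = |A| × |B| = 3 × 4 = 12

12


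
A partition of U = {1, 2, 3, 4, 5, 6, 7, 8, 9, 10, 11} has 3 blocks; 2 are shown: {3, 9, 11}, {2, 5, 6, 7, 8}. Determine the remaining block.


U = {1, 2, 3, 4, 5, 6, 7, 8, 9, 10, 11}
Shown blocks: {3, 9, 11}, {2, 5, 6, 7, 8}
A partition's blocks are pairwise disjoint and cover U, so the missing block = U \ (union of shown blocks).
Union of shown blocks: {2, 3, 5, 6, 7, 8, 9, 11}
Missing block = U \ (union) = {1, 4, 10}

{1, 4, 10}


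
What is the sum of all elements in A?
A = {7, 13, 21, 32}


Set A = {7, 13, 21, 32}
Sum = 7 + 13 + 21 + 32 = 73

73


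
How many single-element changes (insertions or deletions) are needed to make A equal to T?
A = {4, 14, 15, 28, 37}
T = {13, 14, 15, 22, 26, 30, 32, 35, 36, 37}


Set A = {4, 14, 15, 28, 37}
Set T = {13, 14, 15, 22, 26, 30, 32, 35, 36, 37}
Elements to remove from A (in A, not in T): {4, 28} → 2 removals
Elements to add to A (in T, not in A): {13, 22, 26, 30, 32, 35, 36} → 7 additions
Total edits = 2 + 7 = 9

9


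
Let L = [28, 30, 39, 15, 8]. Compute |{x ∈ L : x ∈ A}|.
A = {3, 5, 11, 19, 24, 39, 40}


Set A = {3, 5, 11, 19, 24, 39, 40}
Candidates: [28, 30, 39, 15, 8]
Check each candidate:
28 ∉ A, 30 ∉ A, 39 ∈ A, 15 ∉ A, 8 ∉ A
Count of candidates in A: 1

1


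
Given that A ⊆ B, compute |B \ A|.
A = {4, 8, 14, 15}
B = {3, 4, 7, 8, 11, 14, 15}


Set A = {4, 8, 14, 15}, |A| = 4
Set B = {3, 4, 7, 8, 11, 14, 15}, |B| = 7
Since A ⊆ B: B \ A = {3, 7, 11}
|B| - |A| = 7 - 4 = 3

3


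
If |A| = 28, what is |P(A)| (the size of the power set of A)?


The set has 28 elements.
The power set contains all possible subsets.
|P(A)| = 2^|A| = 2^28 = 268435456

268435456


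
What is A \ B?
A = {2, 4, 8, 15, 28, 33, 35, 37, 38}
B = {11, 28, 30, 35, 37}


Set A = {2, 4, 8, 15, 28, 33, 35, 37, 38}
Set B = {11, 28, 30, 35, 37}
A \ B includes elements in A that are not in B.
Check each element of A:
2 (not in B, keep), 4 (not in B, keep), 8 (not in B, keep), 15 (not in B, keep), 28 (in B, remove), 33 (not in B, keep), 35 (in B, remove), 37 (in B, remove), 38 (not in B, keep)
A \ B = {2, 4, 8, 15, 33, 38}

{2, 4, 8, 15, 33, 38}


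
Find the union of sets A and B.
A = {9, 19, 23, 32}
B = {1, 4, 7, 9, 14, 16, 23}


Set A = {9, 19, 23, 32}
Set B = {1, 4, 7, 9, 14, 16, 23}
A ∪ B includes all elements in either set.
Elements from A: {9, 19, 23, 32}
Elements from B not already included: {1, 4, 7, 14, 16}
A ∪ B = {1, 4, 7, 9, 14, 16, 19, 23, 32}

{1, 4, 7, 9, 14, 16, 19, 23, 32}


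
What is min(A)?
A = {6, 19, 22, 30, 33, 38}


Set A = {6, 19, 22, 30, 33, 38}
Elements in ascending order: 6, 19, 22, 30, 33, 38
The smallest element is 6.

6


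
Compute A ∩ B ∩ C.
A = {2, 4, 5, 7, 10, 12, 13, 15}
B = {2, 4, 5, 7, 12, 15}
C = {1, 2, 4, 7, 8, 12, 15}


Set A = {2, 4, 5, 7, 10, 12, 13, 15}
Set B = {2, 4, 5, 7, 12, 15}
Set C = {1, 2, 4, 7, 8, 12, 15}
First, A ∩ B = {2, 4, 5, 7, 12, 15}
Then, (A ∩ B) ∩ C = {2, 4, 7, 12, 15}

{2, 4, 7, 12, 15}


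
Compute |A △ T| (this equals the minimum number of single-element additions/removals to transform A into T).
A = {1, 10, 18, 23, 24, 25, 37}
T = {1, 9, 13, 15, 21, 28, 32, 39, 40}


Set A = {1, 10, 18, 23, 24, 25, 37}
Set T = {1, 9, 13, 15, 21, 28, 32, 39, 40}
Elements to remove from A (in A, not in T): {10, 18, 23, 24, 25, 37} → 6 removals
Elements to add to A (in T, not in A): {9, 13, 15, 21, 28, 32, 39, 40} → 8 additions
Total edits = 6 + 8 = 14

14


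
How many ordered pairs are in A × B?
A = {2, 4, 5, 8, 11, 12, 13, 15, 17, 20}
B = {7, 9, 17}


Set A = {2, 4, 5, 8, 11, 12, 13, 15, 17, 20} has 10 elements.
Set B = {7, 9, 17} has 3 elements.
|A × B| = |A| × |B| = 10 × 3 = 30

30


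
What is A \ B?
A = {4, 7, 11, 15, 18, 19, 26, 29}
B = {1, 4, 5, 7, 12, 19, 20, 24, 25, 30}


Set A = {4, 7, 11, 15, 18, 19, 26, 29}
Set B = {1, 4, 5, 7, 12, 19, 20, 24, 25, 30}
A \ B includes elements in A that are not in B.
Check each element of A:
4 (in B, remove), 7 (in B, remove), 11 (not in B, keep), 15 (not in B, keep), 18 (not in B, keep), 19 (in B, remove), 26 (not in B, keep), 29 (not in B, keep)
A \ B = {11, 15, 18, 26, 29}

{11, 15, 18, 26, 29}


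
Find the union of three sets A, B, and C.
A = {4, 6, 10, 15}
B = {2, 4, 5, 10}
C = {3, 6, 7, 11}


Set A = {4, 6, 10, 15}
Set B = {2, 4, 5, 10}
Set C = {3, 6, 7, 11}
First, A ∪ B = {2, 4, 5, 6, 10, 15}
Then, (A ∪ B) ∪ C = {2, 3, 4, 5, 6, 7, 10, 11, 15}

{2, 3, 4, 5, 6, 7, 10, 11, 15}


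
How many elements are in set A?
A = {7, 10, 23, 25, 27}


Set A = {7, 10, 23, 25, 27}
Listing elements: 7, 10, 23, 25, 27
Counting: 5 elements
|A| = 5

5


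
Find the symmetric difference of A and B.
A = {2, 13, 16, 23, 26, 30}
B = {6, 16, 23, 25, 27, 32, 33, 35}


Set A = {2, 13, 16, 23, 26, 30}
Set B = {6, 16, 23, 25, 27, 32, 33, 35}
A △ B = (A \ B) ∪ (B \ A)
Elements in A but not B: {2, 13, 26, 30}
Elements in B but not A: {6, 25, 27, 32, 33, 35}
A △ B = {2, 6, 13, 25, 26, 27, 30, 32, 33, 35}

{2, 6, 13, 25, 26, 27, 30, 32, 33, 35}


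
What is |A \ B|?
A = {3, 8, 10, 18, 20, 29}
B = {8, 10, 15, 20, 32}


Set A = {3, 8, 10, 18, 20, 29}
Set B = {8, 10, 15, 20, 32}
A \ B = {3, 18, 29}
|A \ B| = 3

3


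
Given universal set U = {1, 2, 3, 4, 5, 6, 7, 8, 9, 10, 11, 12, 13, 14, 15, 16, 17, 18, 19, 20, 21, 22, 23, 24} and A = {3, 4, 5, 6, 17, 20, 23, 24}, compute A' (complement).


Universal set U = {1, 2, 3, 4, 5, 6, 7, 8, 9, 10, 11, 12, 13, 14, 15, 16, 17, 18, 19, 20, 21, 22, 23, 24}
Set A = {3, 4, 5, 6, 17, 20, 23, 24}
A' = U \ A = elements in U but not in A
Checking each element of U:
1 (not in A, include), 2 (not in A, include), 3 (in A, exclude), 4 (in A, exclude), 5 (in A, exclude), 6 (in A, exclude), 7 (not in A, include), 8 (not in A, include), 9 (not in A, include), 10 (not in A, include), 11 (not in A, include), 12 (not in A, include), 13 (not in A, include), 14 (not in A, include), 15 (not in A, include), 16 (not in A, include), 17 (in A, exclude), 18 (not in A, include), 19 (not in A, include), 20 (in A, exclude), 21 (not in A, include), 22 (not in A, include), 23 (in A, exclude), 24 (in A, exclude)
A' = {1, 2, 7, 8, 9, 10, 11, 12, 13, 14, 15, 16, 18, 19, 21, 22}

{1, 2, 7, 8, 9, 10, 11, 12, 13, 14, 15, 16, 18, 19, 21, 22}


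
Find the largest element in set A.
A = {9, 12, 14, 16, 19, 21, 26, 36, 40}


Set A = {9, 12, 14, 16, 19, 21, 26, 36, 40}
Elements in ascending order: 9, 12, 14, 16, 19, 21, 26, 36, 40
The largest element is 40.

40


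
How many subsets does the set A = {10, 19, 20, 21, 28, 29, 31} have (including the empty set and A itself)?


Set A = {10, 19, 20, 21, 28, 29, 31}
|A| = 7
The power set P(A) contains all subsets of A.
|P(A)| = 2^|A| = 2^7 = 128

128


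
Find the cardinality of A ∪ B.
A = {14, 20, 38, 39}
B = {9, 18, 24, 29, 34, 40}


Set A = {14, 20, 38, 39}, |A| = 4
Set B = {9, 18, 24, 29, 34, 40}, |B| = 6
A ∩ B = {}, |A ∩ B| = 0
|A ∪ B| = |A| + |B| - |A ∩ B| = 4 + 6 - 0 = 10

10


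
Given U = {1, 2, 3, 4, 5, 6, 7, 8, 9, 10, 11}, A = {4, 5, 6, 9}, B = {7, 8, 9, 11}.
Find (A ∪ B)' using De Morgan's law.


U = {1, 2, 3, 4, 5, 6, 7, 8, 9, 10, 11}
A = {4, 5, 6, 9}, B = {7, 8, 9, 11}
A ∪ B = {4, 5, 6, 7, 8, 9, 11}
(A ∪ B)' = U \ (A ∪ B) = {1, 2, 3, 10}
Verification via A' ∩ B': A' = {1, 2, 3, 7, 8, 10, 11}, B' = {1, 2, 3, 4, 5, 6, 10}
A' ∩ B' = {1, 2, 3, 10} ✓

{1, 2, 3, 10}


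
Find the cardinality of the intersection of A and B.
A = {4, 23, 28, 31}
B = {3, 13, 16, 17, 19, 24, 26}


Set A = {4, 23, 28, 31}
Set B = {3, 13, 16, 17, 19, 24, 26}
A ∩ B = {}
|A ∩ B| = 0

0


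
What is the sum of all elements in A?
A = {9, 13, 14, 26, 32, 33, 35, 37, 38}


Set A = {9, 13, 14, 26, 32, 33, 35, 37, 38}
Sum = 9 + 13 + 14 + 26 + 32 + 33 + 35 + 37 + 38 = 237

237


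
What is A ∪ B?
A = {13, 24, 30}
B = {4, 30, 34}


Set A = {13, 24, 30}
Set B = {4, 30, 34}
A ∪ B includes all elements in either set.
Elements from A: {13, 24, 30}
Elements from B not already included: {4, 34}
A ∪ B = {4, 13, 24, 30, 34}

{4, 13, 24, 30, 34}


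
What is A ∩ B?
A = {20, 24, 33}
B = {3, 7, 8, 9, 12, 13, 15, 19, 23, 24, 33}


Set A = {20, 24, 33}
Set B = {3, 7, 8, 9, 12, 13, 15, 19, 23, 24, 33}
A ∩ B includes only elements in both sets.
Check each element of A against B:
20 ✗, 24 ✓, 33 ✓
A ∩ B = {24, 33}

{24, 33}


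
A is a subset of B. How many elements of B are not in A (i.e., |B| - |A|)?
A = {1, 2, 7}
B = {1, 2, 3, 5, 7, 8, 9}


Set A = {1, 2, 7}, |A| = 3
Set B = {1, 2, 3, 5, 7, 8, 9}, |B| = 7
Since A ⊆ B: B \ A = {3, 5, 8, 9}
|B| - |A| = 7 - 3 = 4

4


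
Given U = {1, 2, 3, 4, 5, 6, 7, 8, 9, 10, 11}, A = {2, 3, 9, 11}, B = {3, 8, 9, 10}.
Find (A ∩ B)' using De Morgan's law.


U = {1, 2, 3, 4, 5, 6, 7, 8, 9, 10, 11}
A = {2, 3, 9, 11}, B = {3, 8, 9, 10}
A ∩ B = {3, 9}
(A ∩ B)' = U \ (A ∩ B) = {1, 2, 4, 5, 6, 7, 8, 10, 11}
Verification via A' ∪ B': A' = {1, 4, 5, 6, 7, 8, 10}, B' = {1, 2, 4, 5, 6, 7, 11}
A' ∪ B' = {1, 2, 4, 5, 6, 7, 8, 10, 11} ✓

{1, 2, 4, 5, 6, 7, 8, 10, 11}


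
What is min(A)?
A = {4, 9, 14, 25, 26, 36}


Set A = {4, 9, 14, 25, 26, 36}
Elements in ascending order: 4, 9, 14, 25, 26, 36
The smallest element is 4.

4


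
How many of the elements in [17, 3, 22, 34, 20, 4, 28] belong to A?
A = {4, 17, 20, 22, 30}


Set A = {4, 17, 20, 22, 30}
Candidates: [17, 3, 22, 34, 20, 4, 28]
Check each candidate:
17 ∈ A, 3 ∉ A, 22 ∈ A, 34 ∉ A, 20 ∈ A, 4 ∈ A, 28 ∉ A
Count of candidates in A: 4

4


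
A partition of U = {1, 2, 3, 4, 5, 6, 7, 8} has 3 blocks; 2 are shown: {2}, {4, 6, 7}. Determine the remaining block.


U = {1, 2, 3, 4, 5, 6, 7, 8}
Shown blocks: {2}, {4, 6, 7}
A partition's blocks are pairwise disjoint and cover U, so the missing block = U \ (union of shown blocks).
Union of shown blocks: {2, 4, 6, 7}
Missing block = U \ (union) = {1, 3, 5, 8}

{1, 3, 5, 8}


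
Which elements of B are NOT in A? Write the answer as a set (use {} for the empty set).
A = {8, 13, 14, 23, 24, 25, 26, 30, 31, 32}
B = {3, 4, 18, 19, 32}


Set A = {8, 13, 14, 23, 24, 25, 26, 30, 31, 32}
Set B = {3, 4, 18, 19, 32}
Check each element of B against A:
3 ∉ A (include), 4 ∉ A (include), 18 ∉ A (include), 19 ∉ A (include), 32 ∈ A
Elements of B not in A: {3, 4, 18, 19}

{3, 4, 18, 19}


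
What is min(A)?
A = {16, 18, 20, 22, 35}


Set A = {16, 18, 20, 22, 35}
Elements in ascending order: 16, 18, 20, 22, 35
The smallest element is 16.

16


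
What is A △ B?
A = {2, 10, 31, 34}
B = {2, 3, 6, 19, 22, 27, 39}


Set A = {2, 10, 31, 34}
Set B = {2, 3, 6, 19, 22, 27, 39}
A △ B = (A \ B) ∪ (B \ A)
Elements in A but not B: {10, 31, 34}
Elements in B but not A: {3, 6, 19, 22, 27, 39}
A △ B = {3, 6, 10, 19, 22, 27, 31, 34, 39}

{3, 6, 10, 19, 22, 27, 31, 34, 39}


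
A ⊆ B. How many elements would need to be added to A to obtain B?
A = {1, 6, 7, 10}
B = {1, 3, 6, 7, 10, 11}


Set A = {1, 6, 7, 10}, |A| = 4
Set B = {1, 3, 6, 7, 10, 11}, |B| = 6
Since A ⊆ B: B \ A = {3, 11}
|B| - |A| = 6 - 4 = 2

2


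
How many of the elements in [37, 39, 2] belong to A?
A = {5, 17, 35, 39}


Set A = {5, 17, 35, 39}
Candidates: [37, 39, 2]
Check each candidate:
37 ∉ A, 39 ∈ A, 2 ∉ A
Count of candidates in A: 1

1


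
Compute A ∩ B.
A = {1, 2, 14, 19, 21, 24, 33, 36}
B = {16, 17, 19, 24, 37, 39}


Set A = {1, 2, 14, 19, 21, 24, 33, 36}
Set B = {16, 17, 19, 24, 37, 39}
A ∩ B includes only elements in both sets.
Check each element of A against B:
1 ✗, 2 ✗, 14 ✗, 19 ✓, 21 ✗, 24 ✓, 33 ✗, 36 ✗
A ∩ B = {19, 24}

{19, 24}


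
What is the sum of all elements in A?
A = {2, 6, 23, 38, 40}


Set A = {2, 6, 23, 38, 40}
Sum = 2 + 6 + 23 + 38 + 40 = 109

109


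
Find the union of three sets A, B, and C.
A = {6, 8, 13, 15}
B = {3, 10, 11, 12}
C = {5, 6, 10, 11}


Set A = {6, 8, 13, 15}
Set B = {3, 10, 11, 12}
Set C = {5, 6, 10, 11}
First, A ∪ B = {3, 6, 8, 10, 11, 12, 13, 15}
Then, (A ∪ B) ∪ C = {3, 5, 6, 8, 10, 11, 12, 13, 15}

{3, 5, 6, 8, 10, 11, 12, 13, 15}


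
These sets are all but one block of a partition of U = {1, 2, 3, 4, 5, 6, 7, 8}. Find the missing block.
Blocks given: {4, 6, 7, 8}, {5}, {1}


U = {1, 2, 3, 4, 5, 6, 7, 8}
Shown blocks: {4, 6, 7, 8}, {5}, {1}
A partition's blocks are pairwise disjoint and cover U, so the missing block = U \ (union of shown blocks).
Union of shown blocks: {1, 4, 5, 6, 7, 8}
Missing block = U \ (union) = {2, 3}

{2, 3}


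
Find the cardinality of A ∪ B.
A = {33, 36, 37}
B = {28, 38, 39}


Set A = {33, 36, 37}, |A| = 3
Set B = {28, 38, 39}, |B| = 3
A ∩ B = {}, |A ∩ B| = 0
|A ∪ B| = |A| + |B| - |A ∩ B| = 3 + 3 - 0 = 6

6


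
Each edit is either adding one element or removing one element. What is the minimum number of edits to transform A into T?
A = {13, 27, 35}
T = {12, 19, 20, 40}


Set A = {13, 27, 35}
Set T = {12, 19, 20, 40}
Elements to remove from A (in A, not in T): {13, 27, 35} → 3 removals
Elements to add to A (in T, not in A): {12, 19, 20, 40} → 4 additions
Total edits = 3 + 4 = 7

7


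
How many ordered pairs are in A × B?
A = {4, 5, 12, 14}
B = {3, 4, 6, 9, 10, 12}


Set A = {4, 5, 12, 14} has 4 elements.
Set B = {3, 4, 6, 9, 10, 12} has 6 elements.
|A × B| = |A| × |B| = 4 × 6 = 24

24


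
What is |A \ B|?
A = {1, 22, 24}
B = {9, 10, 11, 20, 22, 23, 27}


Set A = {1, 22, 24}
Set B = {9, 10, 11, 20, 22, 23, 27}
A \ B = {1, 24}
|A \ B| = 2

2


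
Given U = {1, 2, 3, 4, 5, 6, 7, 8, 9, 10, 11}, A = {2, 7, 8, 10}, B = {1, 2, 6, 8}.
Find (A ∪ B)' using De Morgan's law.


U = {1, 2, 3, 4, 5, 6, 7, 8, 9, 10, 11}
A = {2, 7, 8, 10}, B = {1, 2, 6, 8}
A ∪ B = {1, 2, 6, 7, 8, 10}
(A ∪ B)' = U \ (A ∪ B) = {3, 4, 5, 9, 11}
Verification via A' ∩ B': A' = {1, 3, 4, 5, 6, 9, 11}, B' = {3, 4, 5, 7, 9, 10, 11}
A' ∩ B' = {3, 4, 5, 9, 11} ✓

{3, 4, 5, 9, 11}


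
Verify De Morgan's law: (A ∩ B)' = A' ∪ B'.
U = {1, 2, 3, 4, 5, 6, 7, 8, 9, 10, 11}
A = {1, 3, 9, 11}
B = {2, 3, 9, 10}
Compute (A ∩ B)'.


U = {1, 2, 3, 4, 5, 6, 7, 8, 9, 10, 11}
A = {1, 3, 9, 11}, B = {2, 3, 9, 10}
A ∩ B = {3, 9}
(A ∩ B)' = U \ (A ∩ B) = {1, 2, 4, 5, 6, 7, 8, 10, 11}
Verification via A' ∪ B': A' = {2, 4, 5, 6, 7, 8, 10}, B' = {1, 4, 5, 6, 7, 8, 11}
A' ∪ B' = {1, 2, 4, 5, 6, 7, 8, 10, 11} ✓

{1, 2, 4, 5, 6, 7, 8, 10, 11}


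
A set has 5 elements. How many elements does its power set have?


The set has 5 elements.
The power set contains all possible subsets.
|P(A)| = 2^|A| = 2^5 = 32

32


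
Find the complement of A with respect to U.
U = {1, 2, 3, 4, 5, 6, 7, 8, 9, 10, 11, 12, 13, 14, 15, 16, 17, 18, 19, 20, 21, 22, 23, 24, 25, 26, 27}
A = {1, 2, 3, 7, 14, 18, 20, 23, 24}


Universal set U = {1, 2, 3, 4, 5, 6, 7, 8, 9, 10, 11, 12, 13, 14, 15, 16, 17, 18, 19, 20, 21, 22, 23, 24, 25, 26, 27}
Set A = {1, 2, 3, 7, 14, 18, 20, 23, 24}
A' = U \ A = elements in U but not in A
Checking each element of U:
1 (in A, exclude), 2 (in A, exclude), 3 (in A, exclude), 4 (not in A, include), 5 (not in A, include), 6 (not in A, include), 7 (in A, exclude), 8 (not in A, include), 9 (not in A, include), 10 (not in A, include), 11 (not in A, include), 12 (not in A, include), 13 (not in A, include), 14 (in A, exclude), 15 (not in A, include), 16 (not in A, include), 17 (not in A, include), 18 (in A, exclude), 19 (not in A, include), 20 (in A, exclude), 21 (not in A, include), 22 (not in A, include), 23 (in A, exclude), 24 (in A, exclude), 25 (not in A, include), 26 (not in A, include), 27 (not in A, include)
A' = {4, 5, 6, 8, 9, 10, 11, 12, 13, 15, 16, 17, 19, 21, 22, 25, 26, 27}

{4, 5, 6, 8, 9, 10, 11, 12, 13, 15, 16, 17, 19, 21, 22, 25, 26, 27}


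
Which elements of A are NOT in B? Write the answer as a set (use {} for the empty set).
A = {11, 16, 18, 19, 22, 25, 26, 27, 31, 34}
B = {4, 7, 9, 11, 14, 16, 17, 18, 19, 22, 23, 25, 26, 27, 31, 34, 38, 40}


Set A = {11, 16, 18, 19, 22, 25, 26, 27, 31, 34}
Set B = {4, 7, 9, 11, 14, 16, 17, 18, 19, 22, 23, 25, 26, 27, 31, 34, 38, 40}
Check each element of A against B:
11 ∈ B, 16 ∈ B, 18 ∈ B, 19 ∈ B, 22 ∈ B, 25 ∈ B, 26 ∈ B, 27 ∈ B, 31 ∈ B, 34 ∈ B
Elements of A not in B: {}

{}


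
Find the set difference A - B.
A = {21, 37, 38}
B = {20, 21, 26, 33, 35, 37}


Set A = {21, 37, 38}
Set B = {20, 21, 26, 33, 35, 37}
A \ B includes elements in A that are not in B.
Check each element of A:
21 (in B, remove), 37 (in B, remove), 38 (not in B, keep)
A \ B = {38}

{38}


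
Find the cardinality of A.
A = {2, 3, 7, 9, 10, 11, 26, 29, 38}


Set A = {2, 3, 7, 9, 10, 11, 26, 29, 38}
Listing elements: 2, 3, 7, 9, 10, 11, 26, 29, 38
Counting: 9 elements
|A| = 9

9


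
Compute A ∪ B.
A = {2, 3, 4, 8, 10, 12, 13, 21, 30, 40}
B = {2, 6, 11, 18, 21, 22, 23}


Set A = {2, 3, 4, 8, 10, 12, 13, 21, 30, 40}
Set B = {2, 6, 11, 18, 21, 22, 23}
A ∪ B includes all elements in either set.
Elements from A: {2, 3, 4, 8, 10, 12, 13, 21, 30, 40}
Elements from B not already included: {6, 11, 18, 22, 23}
A ∪ B = {2, 3, 4, 6, 8, 10, 11, 12, 13, 18, 21, 22, 23, 30, 40}

{2, 3, 4, 6, 8, 10, 11, 12, 13, 18, 21, 22, 23, 30, 40}


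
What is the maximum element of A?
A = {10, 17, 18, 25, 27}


Set A = {10, 17, 18, 25, 27}
Elements in ascending order: 10, 17, 18, 25, 27
The largest element is 27.

27


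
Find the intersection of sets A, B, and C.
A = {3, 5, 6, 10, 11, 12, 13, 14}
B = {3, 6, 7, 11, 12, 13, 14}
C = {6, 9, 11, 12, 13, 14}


Set A = {3, 5, 6, 10, 11, 12, 13, 14}
Set B = {3, 6, 7, 11, 12, 13, 14}
Set C = {6, 9, 11, 12, 13, 14}
First, A ∩ B = {3, 6, 11, 12, 13, 14}
Then, (A ∩ B) ∩ C = {6, 11, 12, 13, 14}

{6, 11, 12, 13, 14}


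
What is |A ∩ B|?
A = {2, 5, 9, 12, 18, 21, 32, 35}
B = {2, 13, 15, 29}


Set A = {2, 5, 9, 12, 18, 21, 32, 35}
Set B = {2, 13, 15, 29}
A ∩ B = {2}
|A ∩ B| = 1

1


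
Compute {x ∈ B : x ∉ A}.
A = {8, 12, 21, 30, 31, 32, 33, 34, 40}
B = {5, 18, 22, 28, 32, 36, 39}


Set A = {8, 12, 21, 30, 31, 32, 33, 34, 40}
Set B = {5, 18, 22, 28, 32, 36, 39}
Check each element of B against A:
5 ∉ A (include), 18 ∉ A (include), 22 ∉ A (include), 28 ∉ A (include), 32 ∈ A, 36 ∉ A (include), 39 ∉ A (include)
Elements of B not in A: {5, 18, 22, 28, 36, 39}

{5, 18, 22, 28, 36, 39}


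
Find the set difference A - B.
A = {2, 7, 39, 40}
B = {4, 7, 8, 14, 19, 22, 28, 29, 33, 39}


Set A = {2, 7, 39, 40}
Set B = {4, 7, 8, 14, 19, 22, 28, 29, 33, 39}
A \ B includes elements in A that are not in B.
Check each element of A:
2 (not in B, keep), 7 (in B, remove), 39 (in B, remove), 40 (not in B, keep)
A \ B = {2, 40}

{2, 40}


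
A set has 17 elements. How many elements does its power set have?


The set has 17 elements.
The power set contains all possible subsets.
|P(A)| = 2^|A| = 2^17 = 131072

131072


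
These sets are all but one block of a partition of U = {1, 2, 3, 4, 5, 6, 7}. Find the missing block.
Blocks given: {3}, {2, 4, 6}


U = {1, 2, 3, 4, 5, 6, 7}
Shown blocks: {3}, {2, 4, 6}
A partition's blocks are pairwise disjoint and cover U, so the missing block = U \ (union of shown blocks).
Union of shown blocks: {2, 3, 4, 6}
Missing block = U \ (union) = {1, 5, 7}

{1, 5, 7}


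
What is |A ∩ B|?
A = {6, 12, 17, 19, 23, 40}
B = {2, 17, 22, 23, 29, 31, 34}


Set A = {6, 12, 17, 19, 23, 40}
Set B = {2, 17, 22, 23, 29, 31, 34}
A ∩ B = {17, 23}
|A ∩ B| = 2

2
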